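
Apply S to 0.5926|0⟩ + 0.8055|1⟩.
0.5926|0⟩ + 0.8055i|1⟩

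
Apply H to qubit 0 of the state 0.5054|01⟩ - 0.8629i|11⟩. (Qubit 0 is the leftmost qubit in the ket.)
(0.3574 - 0.6102i)|01⟩ + (0.3574 + 0.6102i)|11⟩

H on qubit 0 mixes each pair of kets that differ only in qubit 0: amplitudes (a, b) of (|…0…⟩, |…1…⟩) become ((a + b)/√2, (a − b)/√2). Kets absent from the input have amplitude 0.
(|01⟩, |11⟩): (a, b) = (0.5054, -0.8629i) → ((0.3574 - 0.6102i), (0.3574 + 0.6102i))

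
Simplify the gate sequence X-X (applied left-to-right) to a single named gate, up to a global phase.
I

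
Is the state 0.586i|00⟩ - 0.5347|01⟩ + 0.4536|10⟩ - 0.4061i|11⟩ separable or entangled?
Entangled

Writing the state as a|00⟩ + b|01⟩ + c|10⟩ + d|11⟩, it is a product state iff ad − bc = 0.
Here (a, b, c, d) = (0.586i, -0.5347, 0.4536, -0.4061i): ad − bc = (0.586i)(-0.4061i) − (-0.5347)(0.4536) = 0.4805 ≠ 0, so the state is entangled.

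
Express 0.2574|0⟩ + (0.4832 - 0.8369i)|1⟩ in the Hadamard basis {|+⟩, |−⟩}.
(0.5237 - 0.5918i)|+⟩ + (-0.1597 + 0.5918i)|−⟩

With |ψ⟩ = α|0⟩ + β|1⟩, the Hadamard-basis coefficients are ⟨+|ψ⟩ = (α + β)/√2 and ⟨−|ψ⟩ = (α − β)/√2.
Here α = 0.2574, β = (0.4832 - 0.8369i): (α + β)/√2 = (0.5237 - 0.5918i), (α − β)/√2 = (-0.1597 + 0.5918i).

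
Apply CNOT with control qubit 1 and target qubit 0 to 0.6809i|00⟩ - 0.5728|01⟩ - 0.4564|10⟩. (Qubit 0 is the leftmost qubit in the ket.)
0.6809i|00⟩ - 0.4564|10⟩ - 0.5728|11⟩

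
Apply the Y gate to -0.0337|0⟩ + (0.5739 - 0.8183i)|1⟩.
(-0.8183 - 0.5739i)|0⟩ - 0.0337i|1⟩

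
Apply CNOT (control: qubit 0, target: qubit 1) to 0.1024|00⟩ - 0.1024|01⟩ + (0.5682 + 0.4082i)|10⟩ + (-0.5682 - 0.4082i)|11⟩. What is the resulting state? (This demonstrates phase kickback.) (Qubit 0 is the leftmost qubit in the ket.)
0.1024|00⟩ - 0.1024|01⟩ + (-0.5682 - 0.4082i)|10⟩ + (0.5682 + 0.4082i)|11⟩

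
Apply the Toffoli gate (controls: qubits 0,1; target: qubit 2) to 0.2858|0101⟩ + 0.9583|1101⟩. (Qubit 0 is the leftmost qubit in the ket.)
0.2858|0101⟩ + 0.9583|1111⟩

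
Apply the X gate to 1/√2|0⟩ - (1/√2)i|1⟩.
-(1/√2)i|0⟩ + 1/√2|1⟩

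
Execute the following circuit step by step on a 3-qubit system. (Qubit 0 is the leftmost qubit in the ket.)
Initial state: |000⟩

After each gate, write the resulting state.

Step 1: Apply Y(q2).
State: i|001⟩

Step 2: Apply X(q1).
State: i|011⟩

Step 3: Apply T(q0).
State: i|011⟩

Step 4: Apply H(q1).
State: (1/√2)i|001⟩ - (1/√2)i|011⟩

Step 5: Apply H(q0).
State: (1/2)i|001⟩ - (1/2)i|011⟩ + (1/2)i|101⟩ - (1/2)i|111⟩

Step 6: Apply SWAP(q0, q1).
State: (1/2)i|001⟩ + (1/2)i|011⟩ - (1/2)i|101⟩ - (1/2)i|111⟩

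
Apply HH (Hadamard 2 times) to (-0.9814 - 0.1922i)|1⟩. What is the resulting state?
(-0.9814 - 0.1922i)|1⟩

H² = I, so an even number of Hadamards cancels: H^2 = I and the state is unchanged.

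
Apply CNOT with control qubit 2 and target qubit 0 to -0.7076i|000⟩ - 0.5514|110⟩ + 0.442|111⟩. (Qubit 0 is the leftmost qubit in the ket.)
-0.7076i|000⟩ + 0.442|011⟩ - 0.5514|110⟩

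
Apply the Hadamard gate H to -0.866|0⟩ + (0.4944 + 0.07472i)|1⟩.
(-0.2628 + 0.05284i)|0⟩ + (-0.9619 - 0.05284i)|1⟩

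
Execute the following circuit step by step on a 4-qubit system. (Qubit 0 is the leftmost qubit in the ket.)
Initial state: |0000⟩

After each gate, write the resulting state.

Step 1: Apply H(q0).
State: 1/√2|0000⟩ + 1/√2|1000⟩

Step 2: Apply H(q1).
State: 1/2|0000⟩ + 1/2|0100⟩ + 1/2|1000⟩ + 1/2|1100⟩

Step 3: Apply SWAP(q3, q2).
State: 1/2|0000⟩ + 1/2|0100⟩ + 1/2|1000⟩ + 1/2|1100⟩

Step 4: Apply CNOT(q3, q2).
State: 1/2|0000⟩ + 1/2|0100⟩ + 1/2|1000⟩ + 1/2|1100⟩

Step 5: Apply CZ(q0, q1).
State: 1/2|0000⟩ + 1/2|0100⟩ + 1/2|1000⟩ - 1/2|1100⟩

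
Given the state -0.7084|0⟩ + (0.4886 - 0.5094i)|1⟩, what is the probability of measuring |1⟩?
0.4982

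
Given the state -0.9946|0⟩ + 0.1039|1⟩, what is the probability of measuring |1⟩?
0.0108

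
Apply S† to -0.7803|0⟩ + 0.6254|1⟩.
-0.7803|0⟩ - 0.6254i|1⟩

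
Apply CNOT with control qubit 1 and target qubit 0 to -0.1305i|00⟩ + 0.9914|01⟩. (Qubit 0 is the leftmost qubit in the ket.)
-0.1305i|00⟩ + 0.9914|11⟩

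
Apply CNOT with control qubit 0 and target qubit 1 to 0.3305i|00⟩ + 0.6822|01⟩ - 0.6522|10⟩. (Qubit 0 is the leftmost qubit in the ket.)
0.3305i|00⟩ + 0.6822|01⟩ - 0.6522|11⟩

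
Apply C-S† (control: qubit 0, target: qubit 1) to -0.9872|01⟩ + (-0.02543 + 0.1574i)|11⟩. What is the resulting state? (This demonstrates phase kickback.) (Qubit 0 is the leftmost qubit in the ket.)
-0.9872|01⟩ + (0.1574 + 0.02543i)|11⟩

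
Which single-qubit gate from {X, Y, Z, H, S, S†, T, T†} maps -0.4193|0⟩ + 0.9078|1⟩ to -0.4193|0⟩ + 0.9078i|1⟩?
S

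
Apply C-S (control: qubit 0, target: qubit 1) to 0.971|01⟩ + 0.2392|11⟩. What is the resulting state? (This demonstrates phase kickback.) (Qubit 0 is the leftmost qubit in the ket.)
0.971|01⟩ + 0.2392i|11⟩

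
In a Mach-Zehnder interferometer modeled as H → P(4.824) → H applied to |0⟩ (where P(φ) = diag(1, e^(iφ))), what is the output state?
(0.5557 - 0.4969i)|0⟩ + (0.4443 + 0.4969i)|1⟩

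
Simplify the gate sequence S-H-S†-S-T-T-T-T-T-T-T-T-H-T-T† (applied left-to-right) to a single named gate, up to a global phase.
S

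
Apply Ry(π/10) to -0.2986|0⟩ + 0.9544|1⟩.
-0.4442|0⟩ + 0.8959|1⟩

Ry(π/10) = [[cos(θ/2), −sin(θ/2)], [sin(θ/2), cos(θ/2)]]; θ = π/10, cos(θ/2) ≈ 0.987688, sin(θ/2) ≈ 0.156434.
With a = amp(|0⟩) = -0.2986 and b = amp(|1⟩) = 0.9544:
new amp(|0⟩) = (0.987688)·a + (-0.156434)·b = -0.4442
new amp(|1⟩) = (0.156434)·a + (0.987688)·b = 0.8959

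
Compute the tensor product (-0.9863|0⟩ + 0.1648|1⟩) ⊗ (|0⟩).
-0.9863|00⟩ + 0.1648|10⟩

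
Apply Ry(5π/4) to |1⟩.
-0.9239|0⟩ - 0.3827|1⟩

Ry(5π/4) = [[cos(θ/2), −sin(θ/2)], [sin(θ/2), cos(θ/2)]]; θ = 5π/4, cos(θ/2) ≈ -0.382683, sin(θ/2) ≈ 0.92388.
With a = amp(|0⟩) = 0 and b = amp(|1⟩) = 1:
new amp(|0⟩) = (-0.382683)·a + (-0.92388)·b = -0.9239
new amp(|1⟩) = (0.92388)·a + (-0.382683)·b = -0.3827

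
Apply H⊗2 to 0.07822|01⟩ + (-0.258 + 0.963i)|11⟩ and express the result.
(-0.08989 + 0.4815i)|00⟩ + (0.08989 - 0.4815i)|01⟩ + (0.1681 - 0.4815i)|10⟩ + (-0.1681 + 0.4815i)|11⟩

H⊗2 gives amp(|y⟩) = (1/2) Σ_x (−1)^(x·y) amp(|x⟩), where x·y is the number of positions in which both x and y have a 1.
|00⟩: (0.07822 + (-0.258 + 0.963i))/2 = (-0.08989 + 0.4815i)
|01⟩: (-0.07822 - (-0.258 + 0.963i))/2 = (0.08989 - 0.4815i)
|10⟩: (0.07822 - (-0.258 + 0.963i))/2 = (0.1681 - 0.4815i)
|11⟩: (-0.07822 + (-0.258 + 0.963i))/2 = (-0.1681 + 0.4815i)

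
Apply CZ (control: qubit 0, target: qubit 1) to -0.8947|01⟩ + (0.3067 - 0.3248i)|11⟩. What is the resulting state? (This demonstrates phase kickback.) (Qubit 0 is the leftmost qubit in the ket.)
-0.8947|01⟩ + (-0.3067 + 0.3248i)|11⟩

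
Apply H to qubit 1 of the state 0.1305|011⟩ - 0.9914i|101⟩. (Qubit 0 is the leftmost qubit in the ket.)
0.09228|001⟩ - 0.09228|011⟩ - 0.701i|101⟩ - 0.701i|111⟩

H on qubit 1 mixes each pair of kets that differ only in qubit 1: amplitudes (a, b) of (|…0…⟩, |…1…⟩) become ((a + b)/√2, (a − b)/√2). Kets absent from the input have amplitude 0.
(|001⟩, |011⟩): (a, b) = (0, 0.1305) → (0.09228, -0.09228)
(|101⟩, |111⟩): (a, b) = (-0.9914i, 0) → (-0.701i, -0.701i)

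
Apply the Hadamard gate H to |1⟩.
1/√2|0⟩ - 1/√2|1⟩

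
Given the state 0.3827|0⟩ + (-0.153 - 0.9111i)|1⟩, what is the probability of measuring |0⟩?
0.1465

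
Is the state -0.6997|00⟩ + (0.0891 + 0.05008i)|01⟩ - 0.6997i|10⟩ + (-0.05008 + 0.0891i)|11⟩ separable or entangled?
Separable

Writing the state as a|00⟩ + b|01⟩ + c|10⟩ + d|11⟩, it is a product state iff ad − bc = 0.
Here (a, b, c, d) = (-0.6997, (0.0891 + 0.05008i), -0.6997i, (-0.05008 + 0.0891i)): ad − bc = (-0.6997)(-0.05008 + 0.0891i) − (0.0891 + 0.05008i)(-0.6997i) = 0, so the state is separable.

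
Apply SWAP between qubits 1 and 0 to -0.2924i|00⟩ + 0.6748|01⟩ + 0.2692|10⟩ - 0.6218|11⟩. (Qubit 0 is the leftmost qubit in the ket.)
-0.2924i|00⟩ + 0.2692|01⟩ + 0.6748|10⟩ - 0.6218|11⟩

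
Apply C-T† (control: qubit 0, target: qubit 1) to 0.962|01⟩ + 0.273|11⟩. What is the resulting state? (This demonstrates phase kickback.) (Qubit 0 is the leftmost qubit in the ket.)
0.962|01⟩ + (0.193 - 0.193i)|11⟩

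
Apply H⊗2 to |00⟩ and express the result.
1/2|00⟩ + 1/2|01⟩ + 1/2|10⟩ + 1/2|11⟩

H⊗2 gives amp(|y⟩) = (1/2) Σ_x (−1)^(x·y) amp(|x⟩), where x·y is the number of positions in which both x and y have a 1.
|00⟩: (1)/2 = 1/2
|01⟩: (1)/2 = 1/2
|10⟩: (1)/2 = 1/2
|11⟩: (1)/2 = 1/2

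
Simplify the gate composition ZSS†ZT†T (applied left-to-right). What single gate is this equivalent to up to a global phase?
I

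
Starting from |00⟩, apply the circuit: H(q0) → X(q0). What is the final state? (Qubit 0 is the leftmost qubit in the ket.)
1/√2|00⟩ + 1/√2|10⟩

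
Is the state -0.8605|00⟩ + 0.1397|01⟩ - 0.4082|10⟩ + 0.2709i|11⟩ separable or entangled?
Entangled

Writing the state as a|00⟩ + b|01⟩ + c|10⟩ + d|11⟩, it is a product state iff ad − bc = 0.
Here (a, b, c, d) = (-0.8605, 0.1397, -0.4082, 0.2709i): ad − bc = (-0.8605)(0.2709i) − (0.1397)(-0.4082) = (0.05703 - 0.2331i) ≠ 0, so the state is entangled.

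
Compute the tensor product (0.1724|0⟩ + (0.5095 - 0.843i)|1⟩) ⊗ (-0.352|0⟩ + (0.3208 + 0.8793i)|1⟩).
-0.06068|00⟩ + (0.05531 + 0.1516i)|01⟩ + (-0.1793 + 0.2967i)|10⟩ + (0.9047 + 0.1776i)|11⟩

amp(|b₁b₂…⟩) = product of the factor amplitudes for bits b₁, b₂, …; only kets whose every factor amplitude is nonzero survive.
|00⟩: (0.1724)(-0.352) = -0.06068
|01⟩: (0.1724)(0.3208 + 0.8793i) = (0.05531 + 0.1516i)
|10⟩: (0.5095 - 0.843i)(-0.352) = (-0.1793 + 0.2967i)
|11⟩: (0.5095 - 0.843i)(0.3208 + 0.8793i) = (0.9047 + 0.1776i)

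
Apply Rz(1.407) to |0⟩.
(0.7626 - 0.6469i)|0⟩

Rz(1.407) = [[e^(−iθ/2), 0], [0, e^(iθ/2)]] with e^(±iθ/2) = cos(θ/2) ± i·sin(θ/2); θ = 1.407, cos(θ/2) ≈ 0.762583, sin(θ/2) ≈ 0.646891.
With a = amp(|0⟩) = 1 and b = amp(|1⟩) = 0:
new amp(|0⟩) = (0.762583 - 0.646891i)·a = (0.7626 - 0.6469i)
new amp(|1⟩) = (0.762583 + 0.646891i)·b = 0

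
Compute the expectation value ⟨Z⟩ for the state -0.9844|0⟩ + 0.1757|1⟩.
0.9382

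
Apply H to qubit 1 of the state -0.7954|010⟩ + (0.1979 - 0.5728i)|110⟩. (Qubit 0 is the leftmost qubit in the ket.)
-0.5624|000⟩ + 0.5624|010⟩ + (0.1399 - 0.405i)|100⟩ + (-0.1399 + 0.405i)|110⟩

H on qubit 1 mixes each pair of kets that differ only in qubit 1: amplitudes (a, b) of (|…0…⟩, |…1…⟩) become ((a + b)/√2, (a − b)/√2). Kets absent from the input have amplitude 0.
(|000⟩, |010⟩): (a, b) = (0, -0.7954) → (-0.5624, 0.5624)
(|100⟩, |110⟩): (a, b) = (0, (0.1979 - 0.5728i)) → ((0.1399 - 0.405i), (-0.1399 + 0.405i))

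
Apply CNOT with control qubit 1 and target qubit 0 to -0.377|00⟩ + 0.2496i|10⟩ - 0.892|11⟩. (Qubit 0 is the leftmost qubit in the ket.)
-0.377|00⟩ - 0.892|01⟩ + 0.2496i|10⟩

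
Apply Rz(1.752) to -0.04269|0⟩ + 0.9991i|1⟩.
(-0.02733 + 0.03279i)|0⟩ + (-0.7675 + 0.6397i)|1⟩

Rz(1.752) = [[e^(−iθ/2), 0], [0, e^(iθ/2)]] with e^(±iθ/2) = cos(θ/2) ± i·sin(θ/2); θ = 1.752, cos(θ/2) ≈ 0.640229, sin(θ/2) ≈ 0.768184.
With a = amp(|0⟩) = -0.04269 and b = amp(|1⟩) = 0.9991i:
new amp(|0⟩) = (0.640229 - 0.768184i)·a = (-0.02733 + 0.03279i)
new amp(|1⟩) = (0.640229 + 0.768184i)·b = (-0.7675 + 0.6397i)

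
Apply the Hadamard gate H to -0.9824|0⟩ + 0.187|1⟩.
-0.5624|0⟩ - 0.8269|1⟩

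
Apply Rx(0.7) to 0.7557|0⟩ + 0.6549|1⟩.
(0.7099 - 0.2246i)|0⟩ + (0.6152 - 0.2591i)|1⟩

Rx(0.7) = [[cos(θ/2), −i·sin(θ/2)], [−i·sin(θ/2), cos(θ/2)]]; θ = 0.7, cos(θ/2) ≈ 0.939373, sin(θ/2) ≈ 0.342898.
With a = amp(|0⟩) = 0.7557 and b = amp(|1⟩) = 0.6549:
new amp(|0⟩) = (0.939373)·a + (-0.342898i)·b = (0.7099 - 0.2246i)
new amp(|1⟩) = (-0.342898i)·a + (0.939373)·b = (0.6152 - 0.2591i)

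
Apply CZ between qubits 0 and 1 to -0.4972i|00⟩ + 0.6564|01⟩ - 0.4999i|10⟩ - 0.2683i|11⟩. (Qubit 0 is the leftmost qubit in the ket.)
-0.4972i|00⟩ + 0.6564|01⟩ - 0.4999i|10⟩ + 0.2683i|11⟩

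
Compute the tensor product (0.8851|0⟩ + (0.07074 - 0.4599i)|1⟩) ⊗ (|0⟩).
0.8851|00⟩ + (0.07074 - 0.4599i)|10⟩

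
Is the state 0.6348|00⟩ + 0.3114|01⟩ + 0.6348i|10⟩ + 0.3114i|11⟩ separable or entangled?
Separable

Writing the state as a|00⟩ + b|01⟩ + c|10⟩ + d|11⟩, it is a product state iff ad − bc = 0.
Here (a, b, c, d) = (0.6348, 0.3114, 0.6348i, 0.3114i): ad − bc = (0.6348)(0.3114i) − (0.3114)(0.6348i) = 0, so the state is separable.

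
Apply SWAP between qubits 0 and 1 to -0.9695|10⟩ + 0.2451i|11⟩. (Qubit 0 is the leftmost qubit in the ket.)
-0.9695|01⟩ + 0.2451i|11⟩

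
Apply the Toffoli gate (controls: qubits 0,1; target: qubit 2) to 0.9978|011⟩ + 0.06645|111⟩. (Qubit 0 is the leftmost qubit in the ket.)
0.9978|011⟩ + 0.06645|110⟩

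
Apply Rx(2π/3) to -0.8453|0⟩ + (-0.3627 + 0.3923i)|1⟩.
(-0.08291 + 0.3141i)|0⟩ + (-0.1814 + 0.9282i)|1⟩

Rx(2π/3) = [[cos(θ/2), −i·sin(θ/2)], [−i·sin(θ/2), cos(θ/2)]]; θ = 2π/3, cos(θ/2) ≈ 0.5, sin(θ/2) ≈ 0.866025.
With a = amp(|0⟩) = -0.8453 and b = amp(|1⟩) = (-0.3627 + 0.3923i):
new amp(|0⟩) = (0.5)·a + (-0.866025i)·b = (-0.08291 + 0.3141i)
new amp(|1⟩) = (-0.866025i)·a + (0.5)·b = (-0.1814 + 0.9282i)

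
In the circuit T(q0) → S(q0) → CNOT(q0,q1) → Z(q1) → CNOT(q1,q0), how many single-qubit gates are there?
3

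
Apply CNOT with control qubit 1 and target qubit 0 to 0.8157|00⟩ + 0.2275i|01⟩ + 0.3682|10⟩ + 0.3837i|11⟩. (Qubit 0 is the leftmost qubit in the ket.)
0.8157|00⟩ + 0.3837i|01⟩ + 0.3682|10⟩ + 0.2275i|11⟩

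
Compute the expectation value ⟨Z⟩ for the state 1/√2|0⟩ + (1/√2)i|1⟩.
0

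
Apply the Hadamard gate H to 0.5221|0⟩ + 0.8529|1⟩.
0.9723|0⟩ - 0.2339|1⟩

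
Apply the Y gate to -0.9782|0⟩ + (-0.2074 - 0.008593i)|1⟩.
(-0.008593 + 0.2074i)|0⟩ - 0.9782i|1⟩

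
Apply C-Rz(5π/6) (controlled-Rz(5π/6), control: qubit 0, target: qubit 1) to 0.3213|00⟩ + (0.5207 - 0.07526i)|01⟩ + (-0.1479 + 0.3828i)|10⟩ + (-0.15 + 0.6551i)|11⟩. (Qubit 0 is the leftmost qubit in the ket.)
0.3213|00⟩ + (0.5207 - 0.07526i)|01⟩ + (0.3315 + 0.2419i)|10⟩ + (-0.6716 + 0.02466i)|11⟩

C-Rz(5π/6) leaves the control-|0⟩ kets |00⟩, |01⟩ unchanged and applies Rz(5π/6) to qubit 1 on the control-|1⟩ pair (|10⟩, |11⟩).
Rz(5π/6) = [[e^(−iθ/2), 0], [0, e^(iθ/2)]] with e^(±iθ/2) = cos(θ/2) ± i·sin(θ/2); θ = 5π/6, cos(θ/2) ≈ 0.258819, sin(θ/2) ≈ 0.965926.
With a = amp(|10⟩) = (-0.1479 + 0.3828i) and b = amp(|11⟩) = (-0.15 + 0.6551i):
new amp(|10⟩) = (0.258819 - 0.965926i)·a = (0.3315 + 0.2419i)
new amp(|11⟩) = (0.258819 + 0.965926i)·b = (-0.6716 + 0.02466i)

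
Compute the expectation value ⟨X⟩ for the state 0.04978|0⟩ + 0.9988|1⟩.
0.09944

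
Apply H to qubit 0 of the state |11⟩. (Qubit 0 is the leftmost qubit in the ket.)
1/√2|01⟩ - 1/√2|11⟩

H on qubit 0 mixes each pair of kets that differ only in qubit 0: amplitudes (a, b) of (|…0…⟩, |…1…⟩) become ((a + b)/√2, (a − b)/√2). Kets absent from the input have amplitude 0.
(|01⟩, |11⟩): (a, b) = (0, 1) → (1/√2, -1/√2)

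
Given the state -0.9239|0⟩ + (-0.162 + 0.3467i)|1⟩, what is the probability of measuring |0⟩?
0.8536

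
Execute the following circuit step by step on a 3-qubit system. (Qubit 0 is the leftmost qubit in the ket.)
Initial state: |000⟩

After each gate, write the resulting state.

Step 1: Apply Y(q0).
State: i|100⟩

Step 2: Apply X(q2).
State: i|101⟩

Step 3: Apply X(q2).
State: i|100⟩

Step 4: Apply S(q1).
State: i|100⟩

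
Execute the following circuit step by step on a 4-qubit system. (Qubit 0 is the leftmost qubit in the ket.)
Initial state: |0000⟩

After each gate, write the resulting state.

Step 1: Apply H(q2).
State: 1/√2|0000⟩ + 1/√2|0010⟩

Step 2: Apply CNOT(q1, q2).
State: 1/√2|0000⟩ + 1/√2|0010⟩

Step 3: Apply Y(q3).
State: (1/√2)i|0001⟩ + (1/√2)i|0011⟩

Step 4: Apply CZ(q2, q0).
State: (1/√2)i|0001⟩ + (1/√2)i|0011⟩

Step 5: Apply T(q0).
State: (1/√2)i|0001⟩ + (1/√2)i|0011⟩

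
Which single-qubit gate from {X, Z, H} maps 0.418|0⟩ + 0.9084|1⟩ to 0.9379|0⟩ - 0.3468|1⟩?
H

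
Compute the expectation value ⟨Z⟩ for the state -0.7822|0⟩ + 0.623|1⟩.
0.2237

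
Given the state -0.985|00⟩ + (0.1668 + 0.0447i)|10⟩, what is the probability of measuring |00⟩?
0.9702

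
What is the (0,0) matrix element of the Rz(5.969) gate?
(-0.9877 - 0.1564i)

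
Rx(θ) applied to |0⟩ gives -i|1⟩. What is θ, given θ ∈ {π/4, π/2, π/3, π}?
π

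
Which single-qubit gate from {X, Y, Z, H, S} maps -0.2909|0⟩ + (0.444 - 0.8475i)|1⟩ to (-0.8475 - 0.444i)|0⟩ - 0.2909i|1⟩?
Y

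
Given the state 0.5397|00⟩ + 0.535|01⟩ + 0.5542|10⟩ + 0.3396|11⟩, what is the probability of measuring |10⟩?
0.3071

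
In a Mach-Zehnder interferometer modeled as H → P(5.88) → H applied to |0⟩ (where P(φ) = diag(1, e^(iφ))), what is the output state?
(0.9599 - 0.1962i)|0⟩ + (0.04009 + 0.1962i)|1⟩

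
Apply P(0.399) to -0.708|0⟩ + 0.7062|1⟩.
-0.708|0⟩ + (0.6507 + 0.2744i)|1⟩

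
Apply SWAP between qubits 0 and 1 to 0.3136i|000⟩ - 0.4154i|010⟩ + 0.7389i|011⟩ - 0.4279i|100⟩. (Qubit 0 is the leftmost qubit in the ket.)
0.3136i|000⟩ - 0.4279i|010⟩ - 0.4154i|100⟩ + 0.7389i|101⟩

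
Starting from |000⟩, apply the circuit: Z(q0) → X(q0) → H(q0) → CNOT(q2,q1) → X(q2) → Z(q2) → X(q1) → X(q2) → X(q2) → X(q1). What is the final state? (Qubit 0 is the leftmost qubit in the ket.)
-1/√2|001⟩ + 1/√2|101⟩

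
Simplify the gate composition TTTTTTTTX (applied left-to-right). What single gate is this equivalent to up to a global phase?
X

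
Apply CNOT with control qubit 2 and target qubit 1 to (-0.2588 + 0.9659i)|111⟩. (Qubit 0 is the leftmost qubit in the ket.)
(-0.2588 + 0.9659i)|101⟩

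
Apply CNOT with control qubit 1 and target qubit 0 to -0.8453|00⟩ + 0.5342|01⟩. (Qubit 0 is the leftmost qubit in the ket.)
-0.8453|00⟩ + 0.5342|11⟩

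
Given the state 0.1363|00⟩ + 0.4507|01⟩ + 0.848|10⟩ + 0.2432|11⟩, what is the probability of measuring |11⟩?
0.05915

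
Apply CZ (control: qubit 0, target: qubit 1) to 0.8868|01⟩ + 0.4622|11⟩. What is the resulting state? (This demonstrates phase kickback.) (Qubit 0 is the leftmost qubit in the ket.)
0.8868|01⟩ - 0.4622|11⟩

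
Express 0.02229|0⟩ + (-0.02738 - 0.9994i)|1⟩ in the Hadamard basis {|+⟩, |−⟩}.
(-0.003599 - 0.7067i)|+⟩ + (0.03512 + 0.7067i)|−⟩

With |ψ⟩ = α|0⟩ + β|1⟩, the Hadamard-basis coefficients are ⟨+|ψ⟩ = (α + β)/√2 and ⟨−|ψ⟩ = (α − β)/√2.
Here α = 0.02229, β = (-0.02738 - 0.9994i): (α + β)/√2 = (-0.003599 - 0.7067i), (α − β)/√2 = (0.03512 + 0.7067i).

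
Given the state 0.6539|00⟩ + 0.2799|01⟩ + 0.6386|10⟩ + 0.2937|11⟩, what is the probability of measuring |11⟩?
0.08626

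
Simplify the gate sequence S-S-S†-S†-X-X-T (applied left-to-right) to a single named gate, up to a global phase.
T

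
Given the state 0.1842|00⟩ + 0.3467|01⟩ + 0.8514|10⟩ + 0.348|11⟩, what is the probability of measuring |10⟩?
0.7249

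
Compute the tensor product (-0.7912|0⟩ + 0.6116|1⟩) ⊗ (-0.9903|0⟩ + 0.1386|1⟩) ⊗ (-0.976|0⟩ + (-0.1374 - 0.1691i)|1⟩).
-0.7647|000⟩ + (-0.1077 - 0.1325i)|001⟩ + 0.107|010⟩ + (0.01507 + 0.01854i)|011⟩ + 0.5911|100⟩ + (0.08322 + 0.1024i)|101⟩ - 0.08273|110⟩ + (-0.01165 - 0.01433i)|111⟩

amp(|b₁b₂…⟩) = product of the factor amplitudes for bits b₁, b₂, …; only kets whose every factor amplitude is nonzero survive.
|000⟩: (-0.7912)(-0.9903)(-0.976) = -0.7647
|001⟩: (-0.7912)(-0.9903)(-0.1374 - 0.1691i) = (-0.1077 - 0.1325i)
|010⟩: (-0.7912)(0.1386)(-0.976) = 0.107
|011⟩: (-0.7912)(0.1386)(-0.1374 - 0.1691i) = (0.01507 + 0.01854i)
|100⟩: (0.6116)(-0.9903)(-0.976) = 0.5911
|101⟩: (0.6116)(-0.9903)(-0.1374 - 0.1691i) = (0.08322 + 0.1024i)
|110⟩: (0.6116)(0.1386)(-0.976) = -0.08273
|111⟩: (0.6116)(0.1386)(-0.1374 - 0.1691i) = (-0.01165 - 0.01433i)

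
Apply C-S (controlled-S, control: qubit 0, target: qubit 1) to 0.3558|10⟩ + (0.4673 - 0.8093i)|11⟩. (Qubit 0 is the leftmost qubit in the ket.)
0.3558|10⟩ + (0.8093 + 0.4673i)|11⟩

C-S leaves the control-|0⟩ kets |00⟩, |01⟩ unchanged and applies S to qubit 1 on the control-|1⟩ pair (|10⟩, |11⟩).
S = [[1, 0], [0, i]].
With a = amp(|10⟩) = 0.3558 and b = amp(|11⟩) = (0.4673 - 0.8093i):
new amp(|10⟩) = (1)·a = 0.3558
new amp(|11⟩) = (i)·b = (0.8093 + 0.4673i)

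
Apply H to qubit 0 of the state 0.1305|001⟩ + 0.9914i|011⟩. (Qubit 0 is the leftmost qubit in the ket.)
0.09228|001⟩ + 0.701i|011⟩ + 0.09228|101⟩ + 0.701i|111⟩

H on qubit 0 mixes each pair of kets that differ only in qubit 0: amplitudes (a, b) of (|…0…⟩, |…1…⟩) become ((a + b)/√2, (a − b)/√2). Kets absent from the input have amplitude 0.
(|001⟩, |101⟩): (a, b) = (0.1305, 0) → (0.09228, 0.09228)
(|011⟩, |111⟩): (a, b) = (0.9914i, 0) → (0.701i, 0.701i)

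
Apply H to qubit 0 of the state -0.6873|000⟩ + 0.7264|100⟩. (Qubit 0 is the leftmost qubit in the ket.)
0.02765|000⟩ - 0.9996|100⟩

H on qubit 0 mixes each pair of kets that differ only in qubit 0: amplitudes (a, b) of (|…0…⟩, |…1…⟩) become ((a + b)/√2, (a − b)/√2). Kets absent from the input have amplitude 0.
(|000⟩, |100⟩): (a, b) = (-0.6873, 0.7264) → (0.02765, -0.9996)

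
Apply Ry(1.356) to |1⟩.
-0.6272|0⟩ + 0.7788|1⟩

Ry(1.356) = [[cos(θ/2), −sin(θ/2)], [sin(θ/2), cos(θ/2)]]; θ = 1.356, cos(θ/2) ≈ 0.778829, sin(θ/2) ≈ 0.627237.
With a = amp(|0⟩) = 0 and b = amp(|1⟩) = 1:
new amp(|0⟩) = (0.778829)·a + (-0.627237)·b = -0.6272
new amp(|1⟩) = (0.627237)·a + (0.778829)·b = 0.7788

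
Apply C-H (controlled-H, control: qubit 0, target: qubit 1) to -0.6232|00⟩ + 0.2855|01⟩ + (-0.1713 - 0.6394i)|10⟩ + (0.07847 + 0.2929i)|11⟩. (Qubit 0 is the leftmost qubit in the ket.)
-0.6232|00⟩ + 0.2855|01⟩ + (-0.06564 - 0.245i)|10⟩ + (-0.1766 - 0.6592i)|11⟩

C-H leaves the control-|0⟩ kets |00⟩, |01⟩ unchanged and applies H to qubit 1 on the control-|1⟩ pair (|10⟩, |11⟩).
H = [[1/√2, 1/√2], [1/√2, -1/√2]].
With a = amp(|10⟩) = (-0.1713 - 0.6394i) and b = amp(|11⟩) = (0.07847 + 0.2929i):
new amp(|10⟩) = (1/√2)·a + (1/√2)·b = (-0.06564 - 0.245i)
new amp(|11⟩) = (1/√2)·a + (-1/√2)·b = (-0.1766 - 0.6592i)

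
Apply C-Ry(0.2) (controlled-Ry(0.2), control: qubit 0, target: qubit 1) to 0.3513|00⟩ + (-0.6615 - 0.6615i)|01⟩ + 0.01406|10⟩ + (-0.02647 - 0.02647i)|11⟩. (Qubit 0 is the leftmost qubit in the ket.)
0.3513|00⟩ + (-0.6615 - 0.6615i)|01⟩ + (0.01663 + 0.002643i)|10⟩ + (-0.02493 - 0.02634i)|11⟩

C-Ry(0.2) leaves the control-|0⟩ kets |00⟩, |01⟩ unchanged and applies Ry(0.2) to qubit 1 on the control-|1⟩ pair (|10⟩, |11⟩).
Ry(0.2) = [[cos(θ/2), −sin(θ/2)], [sin(θ/2), cos(θ/2)]]; θ = 0.2, cos(θ/2) ≈ 0.995004, sin(θ/2) ≈ 0.0998334.
With a = amp(|10⟩) = 0.01406 and b = amp(|11⟩) = (-0.02647 - 0.02647i):
new amp(|10⟩) = (0.995004)·a + (-0.0998334)·b = (0.01663 + 0.002643i)
new amp(|11⟩) = (0.0998334)·a + (0.995004)·b = (-0.02493 - 0.02634i)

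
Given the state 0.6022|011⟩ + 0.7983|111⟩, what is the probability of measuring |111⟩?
0.6373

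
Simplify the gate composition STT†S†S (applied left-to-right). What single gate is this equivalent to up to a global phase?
S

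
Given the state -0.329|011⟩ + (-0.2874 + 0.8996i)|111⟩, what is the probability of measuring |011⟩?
0.1082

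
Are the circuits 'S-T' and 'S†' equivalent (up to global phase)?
No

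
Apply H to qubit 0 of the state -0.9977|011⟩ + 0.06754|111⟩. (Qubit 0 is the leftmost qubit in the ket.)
-0.6577|011⟩ - 0.7532|111⟩

H on qubit 0 mixes each pair of kets that differ only in qubit 0: amplitudes (a, b) of (|…0…⟩, |…1…⟩) become ((a + b)/√2, (a − b)/√2). Kets absent from the input have amplitude 0.
(|011⟩, |111⟩): (a, b) = (-0.9977, 0.06754) → (-0.6577, -0.7532)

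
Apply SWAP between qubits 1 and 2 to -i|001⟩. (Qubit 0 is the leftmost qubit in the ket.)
-i|010⟩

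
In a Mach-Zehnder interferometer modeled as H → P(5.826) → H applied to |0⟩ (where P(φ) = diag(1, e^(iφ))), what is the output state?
(0.9486 - 0.2207i)|0⟩ + (0.05135 + 0.2207i)|1⟩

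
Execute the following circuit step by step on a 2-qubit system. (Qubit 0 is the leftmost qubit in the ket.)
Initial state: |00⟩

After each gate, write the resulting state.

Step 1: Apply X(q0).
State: |10⟩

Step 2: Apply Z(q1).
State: |10⟩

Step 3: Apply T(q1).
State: |10⟩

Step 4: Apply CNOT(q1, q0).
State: |10⟩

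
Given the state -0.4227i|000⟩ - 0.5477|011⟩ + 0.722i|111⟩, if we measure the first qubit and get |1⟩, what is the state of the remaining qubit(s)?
i|11⟩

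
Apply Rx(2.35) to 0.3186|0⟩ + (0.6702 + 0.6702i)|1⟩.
(0.7412 - 0.6184i)|0⟩ + (0.2584 - 0.03558i)|1⟩

Rx(2.35) = [[cos(θ/2), −i·sin(θ/2)], [−i·sin(θ/2), cos(θ/2)]]; θ = 2.35, cos(θ/2) ≈ 0.385543, sin(θ/2) ≈ 0.92269.
With a = amp(|0⟩) = 0.3186 and b = amp(|1⟩) = (0.6702 + 0.6702i):
new amp(|0⟩) = (0.385543)·a + (-0.92269i)·b = (0.7412 - 0.6184i)
new amp(|1⟩) = (-0.92269i)·a + (0.385543)·b = (0.2584 - 0.03558i)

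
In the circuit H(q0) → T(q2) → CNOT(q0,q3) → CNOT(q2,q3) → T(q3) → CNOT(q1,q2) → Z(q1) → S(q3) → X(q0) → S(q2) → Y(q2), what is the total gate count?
11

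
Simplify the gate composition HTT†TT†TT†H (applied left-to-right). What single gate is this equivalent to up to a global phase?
I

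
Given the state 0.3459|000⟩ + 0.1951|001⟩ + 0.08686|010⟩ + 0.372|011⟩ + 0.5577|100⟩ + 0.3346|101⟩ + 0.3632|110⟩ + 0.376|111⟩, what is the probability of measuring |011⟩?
0.1384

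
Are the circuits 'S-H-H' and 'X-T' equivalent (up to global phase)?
No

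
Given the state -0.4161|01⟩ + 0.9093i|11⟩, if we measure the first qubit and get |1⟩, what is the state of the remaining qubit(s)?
i|1⟩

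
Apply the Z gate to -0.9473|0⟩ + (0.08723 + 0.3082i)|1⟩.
-0.9473|0⟩ + (-0.08723 - 0.3082i)|1⟩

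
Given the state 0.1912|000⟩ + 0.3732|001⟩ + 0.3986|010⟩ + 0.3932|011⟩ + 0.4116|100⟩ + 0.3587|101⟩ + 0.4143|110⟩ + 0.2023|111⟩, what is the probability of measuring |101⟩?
0.1287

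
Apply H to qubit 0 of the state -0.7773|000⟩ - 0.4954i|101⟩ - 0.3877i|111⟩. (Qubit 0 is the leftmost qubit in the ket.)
-0.5496|000⟩ - 0.3503i|001⟩ - 0.2741i|011⟩ - 0.5496|100⟩ + 0.3503i|101⟩ + 0.2741i|111⟩

H on qubit 0 mixes each pair of kets that differ only in qubit 0: amplitudes (a, b) of (|…0…⟩, |…1…⟩) become ((a + b)/√2, (a − b)/√2). Kets absent from the input have amplitude 0.
(|000⟩, |100⟩): (a, b) = (-0.7773, 0) → (-0.5496, -0.5496)
(|001⟩, |101⟩): (a, b) = (0, -0.4954i) → (-0.3503i, 0.3503i)
(|011⟩, |111⟩): (a, b) = (0, -0.3877i) → (-0.2741i, 0.2741i)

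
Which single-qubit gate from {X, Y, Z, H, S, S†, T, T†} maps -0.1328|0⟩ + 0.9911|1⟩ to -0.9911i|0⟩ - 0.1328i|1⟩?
Y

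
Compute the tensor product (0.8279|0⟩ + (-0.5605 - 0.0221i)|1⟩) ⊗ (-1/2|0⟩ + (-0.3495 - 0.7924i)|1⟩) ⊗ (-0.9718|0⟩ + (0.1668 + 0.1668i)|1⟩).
0.4023|000⟩ + (-0.06905 - 0.06905i)|001⟩ + (0.2812 + 0.6375i)|010⟩ + (0.06116 - 0.1577i)|011⟩ + (-0.2723 - 0.01074i)|100⟩ + (0.0449 + 0.04859i)|101⟩ + (-0.1734 - 0.4391i)|110⟩ + (-0.04562 + 0.1051i)|111⟩

amp(|b₁b₂…⟩) = product of the factor amplitudes for bits b₁, b₂, …; only kets whose every factor amplitude is nonzero survive.
|000⟩: (0.8279)(-1/2)(-0.9718) = 0.4023
|001⟩: (0.8279)(-1/2)(0.1668 + 0.1668i) = (-0.06905 - 0.06905i)
|010⟩: (0.8279)(-0.3495 - 0.7924i)(-0.9718) = (0.2812 + 0.6375i)
|011⟩: (0.8279)(-0.3495 - 0.7924i)(0.1668 + 0.1668i) = (0.06116 - 0.1577i)
|100⟩: (-0.5605 - 0.0221i)(-1/2)(-0.9718) = (-0.2723 - 0.01074i)
|101⟩: (-0.5605 - 0.0221i)(-1/2)(0.1668 + 0.1668i) = (0.0449 + 0.04859i)
|110⟩: (-0.5605 - 0.0221i)(-0.3495 - 0.7924i)(-0.9718) = (-0.1734 - 0.4391i)
|111⟩: (-0.5605 - 0.0221i)(-0.3495 - 0.7924i)(0.1668 + 0.1668i) = (-0.04562 + 0.1051i)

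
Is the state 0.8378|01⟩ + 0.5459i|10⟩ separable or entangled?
Entangled

Writing the state as a|00⟩ + b|01⟩ + c|10⟩ + d|11⟩, it is a product state iff ad − bc = 0.
Here (a, b, c, d) = (0, 0.8378, 0.5459i, 0): ad − bc = (0)(0) − (0.8378)(0.5459i) = -0.4574i ≠ 0, so the state is entangled.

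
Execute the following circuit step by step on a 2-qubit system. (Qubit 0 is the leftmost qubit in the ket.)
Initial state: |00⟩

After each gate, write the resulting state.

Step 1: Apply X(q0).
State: |10⟩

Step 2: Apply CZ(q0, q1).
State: |10⟩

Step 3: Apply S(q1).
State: |10⟩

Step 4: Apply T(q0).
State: (1/√2 + (1/√2)i)|10⟩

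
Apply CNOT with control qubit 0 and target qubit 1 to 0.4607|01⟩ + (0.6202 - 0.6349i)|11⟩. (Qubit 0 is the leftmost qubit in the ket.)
0.4607|01⟩ + (0.6202 - 0.6349i)|10⟩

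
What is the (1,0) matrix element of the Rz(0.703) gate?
0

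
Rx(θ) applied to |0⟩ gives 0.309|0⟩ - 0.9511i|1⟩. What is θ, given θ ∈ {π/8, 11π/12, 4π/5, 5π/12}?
4π/5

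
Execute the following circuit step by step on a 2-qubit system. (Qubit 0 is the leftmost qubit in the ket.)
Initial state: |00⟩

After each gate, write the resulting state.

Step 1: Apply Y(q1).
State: i|01⟩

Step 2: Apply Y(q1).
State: |00⟩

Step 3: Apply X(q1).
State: |01⟩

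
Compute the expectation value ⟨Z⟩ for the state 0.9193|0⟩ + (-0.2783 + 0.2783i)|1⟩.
0.6902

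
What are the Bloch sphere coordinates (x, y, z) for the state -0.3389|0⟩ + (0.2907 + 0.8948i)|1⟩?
(-0.197, -0.6065, -0.7703)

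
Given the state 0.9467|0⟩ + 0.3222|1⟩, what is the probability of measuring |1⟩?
0.1038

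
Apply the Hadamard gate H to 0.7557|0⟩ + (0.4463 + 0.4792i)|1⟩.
(0.8499 + 0.3388i)|0⟩ + (0.2188 - 0.3388i)|1⟩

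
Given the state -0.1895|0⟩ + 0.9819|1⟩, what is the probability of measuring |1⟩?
0.9641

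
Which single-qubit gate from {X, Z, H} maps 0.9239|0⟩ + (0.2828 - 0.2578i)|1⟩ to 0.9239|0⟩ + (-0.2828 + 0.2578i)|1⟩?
Z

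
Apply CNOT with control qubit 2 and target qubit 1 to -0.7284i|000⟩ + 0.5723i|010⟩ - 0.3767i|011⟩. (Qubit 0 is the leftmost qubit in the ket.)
-0.7284i|000⟩ - 0.3767i|001⟩ + 0.5723i|010⟩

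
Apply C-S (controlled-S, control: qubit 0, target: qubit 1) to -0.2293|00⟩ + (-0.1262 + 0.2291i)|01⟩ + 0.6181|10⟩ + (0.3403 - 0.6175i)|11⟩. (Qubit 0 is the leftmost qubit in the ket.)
-0.2293|00⟩ + (-0.1262 + 0.2291i)|01⟩ + 0.6181|10⟩ + (0.6175 + 0.3403i)|11⟩

C-S leaves the control-|0⟩ kets |00⟩, |01⟩ unchanged and applies S to qubit 1 on the control-|1⟩ pair (|10⟩, |11⟩).
S = [[1, 0], [0, i]].
With a = amp(|10⟩) = 0.6181 and b = amp(|11⟩) = (0.3403 - 0.6175i):
new amp(|10⟩) = (1)·a = 0.6181
new amp(|11⟩) = (i)·b = (0.6175 + 0.3403i)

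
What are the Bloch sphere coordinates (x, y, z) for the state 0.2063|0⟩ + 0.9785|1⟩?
(0.4037, 0, -0.9149)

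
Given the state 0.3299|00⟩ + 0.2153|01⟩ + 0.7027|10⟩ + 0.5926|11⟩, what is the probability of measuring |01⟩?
0.04635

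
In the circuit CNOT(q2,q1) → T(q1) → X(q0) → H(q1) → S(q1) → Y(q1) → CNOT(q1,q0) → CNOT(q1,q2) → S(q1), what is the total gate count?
9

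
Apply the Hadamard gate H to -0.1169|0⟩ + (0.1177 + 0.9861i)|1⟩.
(0.0005657 + 0.6973i)|0⟩ + (-0.1659 - 0.6973i)|1⟩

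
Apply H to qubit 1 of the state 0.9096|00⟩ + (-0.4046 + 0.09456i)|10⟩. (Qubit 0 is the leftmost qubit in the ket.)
0.6432|00⟩ + 0.6432|01⟩ + (-0.2861 + 0.06686i)|10⟩ + (-0.2861 + 0.06686i)|11⟩

H on qubit 1 mixes each pair of kets that differ only in qubit 1: amplitudes (a, b) of (|…0…⟩, |…1…⟩) become ((a + b)/√2, (a − b)/√2). Kets absent from the input have amplitude 0.
(|00⟩, |01⟩): (a, b) = (0.9096, 0) → (0.6432, 0.6432)
(|10⟩, |11⟩): (a, b) = ((-0.4046 + 0.09456i), 0) → ((-0.2861 + 0.06686i), (-0.2861 + 0.06686i))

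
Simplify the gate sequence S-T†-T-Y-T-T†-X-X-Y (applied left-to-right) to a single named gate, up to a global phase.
S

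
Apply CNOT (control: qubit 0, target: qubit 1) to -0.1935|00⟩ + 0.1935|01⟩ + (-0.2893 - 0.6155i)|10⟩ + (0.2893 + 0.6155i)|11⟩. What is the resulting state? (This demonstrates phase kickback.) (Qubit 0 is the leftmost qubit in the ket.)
-0.1935|00⟩ + 0.1935|01⟩ + (0.2893 + 0.6155i)|10⟩ + (-0.2893 - 0.6155i)|11⟩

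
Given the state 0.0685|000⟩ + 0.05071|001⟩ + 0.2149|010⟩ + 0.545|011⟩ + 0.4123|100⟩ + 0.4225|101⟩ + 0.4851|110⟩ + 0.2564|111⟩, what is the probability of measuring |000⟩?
0.004692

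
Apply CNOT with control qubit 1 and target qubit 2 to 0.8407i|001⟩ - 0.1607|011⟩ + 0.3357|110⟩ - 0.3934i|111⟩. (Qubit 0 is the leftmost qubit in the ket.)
0.8407i|001⟩ - 0.1607|010⟩ - 0.3934i|110⟩ + 0.3357|111⟩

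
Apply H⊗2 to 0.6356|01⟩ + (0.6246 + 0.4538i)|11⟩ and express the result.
(0.6301 + 0.2269i)|00⟩ + (-0.6301 - 0.2269i)|01⟩ + (0.0055 - 0.2269i)|10⟩ + (-0.0055 + 0.2269i)|11⟩

H⊗2 gives amp(|y⟩) = (1/2) Σ_x (−1)^(x·y) amp(|x⟩), where x·y is the number of positions in which both x and y have a 1.
|00⟩: (0.6356 + (0.6246 + 0.4538i))/2 = (0.6301 + 0.2269i)
|01⟩: (-0.6356 - (0.6246 + 0.4538i))/2 = (-0.6301 - 0.2269i)
|10⟩: (0.6356 - (0.6246 + 0.4538i))/2 = (0.0055 - 0.2269i)
|11⟩: (-0.6356 + (0.6246 + 0.4538i))/2 = (-0.0055 + 0.2269i)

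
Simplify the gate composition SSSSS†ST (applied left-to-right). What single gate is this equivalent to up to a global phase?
T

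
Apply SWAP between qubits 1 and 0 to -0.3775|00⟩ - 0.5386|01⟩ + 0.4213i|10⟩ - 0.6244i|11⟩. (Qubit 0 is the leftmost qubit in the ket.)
-0.3775|00⟩ + 0.4213i|01⟩ - 0.5386|10⟩ - 0.6244i|11⟩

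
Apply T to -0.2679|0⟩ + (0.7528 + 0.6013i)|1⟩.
-0.2679|0⟩ + (0.1071 + 0.9575i)|1⟩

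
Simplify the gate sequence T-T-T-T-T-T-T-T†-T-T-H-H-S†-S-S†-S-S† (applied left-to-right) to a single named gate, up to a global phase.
S†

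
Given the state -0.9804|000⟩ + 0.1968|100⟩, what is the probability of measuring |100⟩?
0.03873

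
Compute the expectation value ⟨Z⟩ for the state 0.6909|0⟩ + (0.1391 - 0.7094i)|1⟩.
-0.04525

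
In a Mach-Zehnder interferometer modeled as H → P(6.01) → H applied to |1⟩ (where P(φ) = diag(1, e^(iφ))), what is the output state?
(0.01854 + 0.1349i)|0⟩ + (0.9815 - 0.1349i)|1⟩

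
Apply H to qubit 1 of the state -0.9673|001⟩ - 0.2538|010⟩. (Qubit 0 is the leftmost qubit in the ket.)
-0.1795|000⟩ - 0.684|001⟩ + 0.1795|010⟩ - 0.684|011⟩

H on qubit 1 mixes each pair of kets that differ only in qubit 1: amplitudes (a, b) of (|…0…⟩, |…1…⟩) become ((a + b)/√2, (a − b)/√2). Kets absent from the input have amplitude 0.
(|000⟩, |010⟩): (a, b) = (0, -0.2538) → (-0.1795, 0.1795)
(|001⟩, |011⟩): (a, b) = (-0.9673, 0) → (-0.684, -0.684)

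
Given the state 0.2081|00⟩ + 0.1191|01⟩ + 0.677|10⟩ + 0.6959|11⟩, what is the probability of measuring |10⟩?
0.4583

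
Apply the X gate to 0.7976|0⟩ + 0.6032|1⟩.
0.6032|0⟩ + 0.7976|1⟩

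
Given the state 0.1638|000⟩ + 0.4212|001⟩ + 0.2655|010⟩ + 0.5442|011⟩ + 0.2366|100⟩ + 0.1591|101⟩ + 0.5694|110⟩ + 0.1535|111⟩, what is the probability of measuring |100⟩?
0.05598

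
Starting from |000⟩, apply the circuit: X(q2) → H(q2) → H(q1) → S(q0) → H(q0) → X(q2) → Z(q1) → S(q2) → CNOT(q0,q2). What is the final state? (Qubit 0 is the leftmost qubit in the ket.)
-1/√8|000⟩ + (1/√8)i|001⟩ + 1/√8|010⟩ - (1/√8)i|011⟩ + (1/√8)i|100⟩ - 1/√8|101⟩ - (1/√8)i|110⟩ + 1/√8|111⟩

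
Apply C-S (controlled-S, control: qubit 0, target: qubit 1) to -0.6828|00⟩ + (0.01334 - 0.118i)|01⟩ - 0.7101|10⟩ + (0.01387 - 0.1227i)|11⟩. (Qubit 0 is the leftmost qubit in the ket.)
-0.6828|00⟩ + (0.01334 - 0.118i)|01⟩ - 0.7101|10⟩ + (0.1227 + 0.01387i)|11⟩

C-S leaves the control-|0⟩ kets |00⟩, |01⟩ unchanged and applies S to qubit 1 on the control-|1⟩ pair (|10⟩, |11⟩).
S = [[1, 0], [0, i]].
With a = amp(|10⟩) = -0.7101 and b = amp(|11⟩) = (0.01387 - 0.1227i):
new amp(|10⟩) = (1)·a = -0.7101
new amp(|11⟩) = (i)·b = (0.1227 + 0.01387i)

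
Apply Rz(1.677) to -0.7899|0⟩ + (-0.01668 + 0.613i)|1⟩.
(-0.5281 + 0.5874i)|0⟩ + (-0.467 + 0.3974i)|1⟩

Rz(1.677) = [[e^(−iθ/2), 0], [0, e^(iθ/2)]] with e^(±iθ/2) = cos(θ/2) ± i·sin(θ/2); θ = 1.677, cos(θ/2) ≈ 0.668579, sin(θ/2) ≈ 0.743641.
With a = amp(|0⟩) = -0.7899 and b = amp(|1⟩) = (-0.01668 + 0.613i):
new amp(|0⟩) = (0.668579 - 0.743641i)·a = (-0.5281 + 0.5874i)
new amp(|1⟩) = (0.668579 + 0.743641i)·b = (-0.467 + 0.3974i)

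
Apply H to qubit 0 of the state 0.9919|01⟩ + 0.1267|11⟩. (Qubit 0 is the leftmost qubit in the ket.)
0.791|01⟩ + 0.6118|11⟩

H on qubit 0 mixes each pair of kets that differ only in qubit 0: amplitudes (a, b) of (|…0…⟩, |…1…⟩) become ((a + b)/√2, (a − b)/√2). Kets absent from the input have amplitude 0.
(|01⟩, |11⟩): (a, b) = (0.9919, 0.1267) → (0.791, 0.6118)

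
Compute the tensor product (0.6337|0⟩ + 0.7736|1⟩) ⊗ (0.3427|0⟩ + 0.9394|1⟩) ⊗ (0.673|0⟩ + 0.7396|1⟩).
0.1462|000⟩ + 0.1606|001⟩ + 0.4006|010⟩ + 0.4403|011⟩ + 0.1784|100⟩ + 0.1961|101⟩ + 0.4891|110⟩ + 0.5375|111⟩

amp(|b₁b₂…⟩) = product of the factor amplitudes for bits b₁, b₂, …; only kets whose every factor amplitude is nonzero survive.
|000⟩: (0.6337)(0.3427)(0.673) = 0.1462
|001⟩: (0.6337)(0.3427)(0.7396) = 0.1606
|010⟩: (0.6337)(0.9394)(0.673) = 0.4006
|011⟩: (0.6337)(0.9394)(0.7396) = 0.4403
|100⟩: (0.7736)(0.3427)(0.673) = 0.1784
|101⟩: (0.7736)(0.3427)(0.7396) = 0.1961
|110⟩: (0.7736)(0.9394)(0.673) = 0.4891
|111⟩: (0.7736)(0.9394)(0.7396) = 0.5375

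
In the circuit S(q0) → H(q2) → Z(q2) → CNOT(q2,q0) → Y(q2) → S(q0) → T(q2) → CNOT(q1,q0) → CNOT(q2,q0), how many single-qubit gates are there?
6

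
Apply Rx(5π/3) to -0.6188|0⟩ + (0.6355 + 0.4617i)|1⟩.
(0.7667 - 0.3178i)|0⟩ + (-0.5504 - 0.09044i)|1⟩

Rx(5π/3) = [[cos(θ/2), −i·sin(θ/2)], [−i·sin(θ/2), cos(θ/2)]]; θ = 5π/3, cos(θ/2) ≈ -0.866025, sin(θ/2) ≈ 0.5.
With a = amp(|0⟩) = -0.6188 and b = amp(|1⟩) = (0.6355 + 0.4617i):
new amp(|0⟩) = (-0.866025)·a + (-0.5i)·b = (0.7667 - 0.3178i)
new amp(|1⟩) = (-0.5i)·a + (-0.866025)·b = (-0.5504 - 0.09044i)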